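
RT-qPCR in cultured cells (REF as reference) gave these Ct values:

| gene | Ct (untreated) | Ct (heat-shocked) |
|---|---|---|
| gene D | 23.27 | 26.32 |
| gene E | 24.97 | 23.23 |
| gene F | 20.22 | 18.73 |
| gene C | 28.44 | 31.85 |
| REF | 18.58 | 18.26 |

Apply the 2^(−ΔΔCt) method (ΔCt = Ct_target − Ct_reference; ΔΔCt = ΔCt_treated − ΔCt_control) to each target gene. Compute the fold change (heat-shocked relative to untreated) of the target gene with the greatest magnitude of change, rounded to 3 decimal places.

gene D: ΔΔCt = (26.32−18.26) − (23.27−18.58) = 8.06 − 4.69 = 3.37; fold change = 2^-3.37 = 0.097
gene E: ΔΔCt = (23.23−18.26) − (24.97−18.58) = 4.97 − 6.39 = -1.42; fold change = 2^1.42 = 2.676
gene F: ΔΔCt = (18.73−18.26) − (20.22−18.58) = 0.47 − 1.64 = -1.17; fold change = 2^1.17 = 2.250
gene C: ΔΔCt = (31.85−18.26) − (28.44−18.58) = 13.59 − 9.86 = 3.73; fold change = 2^-3.73 = 0.075
gene C has the largest |ΔΔCt| = 3.73.

0.075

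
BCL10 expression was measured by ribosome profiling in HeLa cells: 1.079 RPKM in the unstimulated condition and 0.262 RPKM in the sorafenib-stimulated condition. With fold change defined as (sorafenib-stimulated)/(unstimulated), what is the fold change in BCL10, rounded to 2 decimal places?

0.24

Fold change = 0.262 / 1.079 = 0.243
BCL10 is downregulated.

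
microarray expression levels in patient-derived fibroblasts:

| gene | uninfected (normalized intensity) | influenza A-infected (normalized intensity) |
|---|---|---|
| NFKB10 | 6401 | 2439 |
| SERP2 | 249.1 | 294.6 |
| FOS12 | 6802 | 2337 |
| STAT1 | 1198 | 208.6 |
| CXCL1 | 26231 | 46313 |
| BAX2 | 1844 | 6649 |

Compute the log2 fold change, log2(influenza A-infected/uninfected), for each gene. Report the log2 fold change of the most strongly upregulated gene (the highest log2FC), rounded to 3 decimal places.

log2(2439/6401) = -1.392  (NFKB10)
log2(294.6/249.1) = 0.242  (SERP2)
log2(2337/6802) = -1.541  (FOS12)
log2(208.6/1198) = -2.522  (STAT1)
log2(46313/26231) = 0.820  (CXCL1)
log2(6649/1844) = 1.850  (BAX2)
BAX2 is most strongly upregulated.

1.850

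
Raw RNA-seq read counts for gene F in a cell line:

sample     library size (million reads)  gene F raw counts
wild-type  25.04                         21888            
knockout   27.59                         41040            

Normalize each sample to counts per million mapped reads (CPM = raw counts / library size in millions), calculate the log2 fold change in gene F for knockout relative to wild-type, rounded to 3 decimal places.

CPM(wild-type) = 21888 / 25.04 = 874.1214
CPM(knockout) = 41040 / 27.59 = 1487.4955
Fold change = 1487.4955 / 874.1214 = 1.70170
log2(1.70170) = 0.7670

0.767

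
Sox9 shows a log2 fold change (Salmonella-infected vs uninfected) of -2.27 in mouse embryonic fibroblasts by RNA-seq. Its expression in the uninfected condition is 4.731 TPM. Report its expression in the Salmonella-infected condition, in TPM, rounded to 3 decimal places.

0.981

Fold change = 2^(-2.27) = 0.2073
Salmonella-infected expression = 4.731 × 0.2073 = 0.981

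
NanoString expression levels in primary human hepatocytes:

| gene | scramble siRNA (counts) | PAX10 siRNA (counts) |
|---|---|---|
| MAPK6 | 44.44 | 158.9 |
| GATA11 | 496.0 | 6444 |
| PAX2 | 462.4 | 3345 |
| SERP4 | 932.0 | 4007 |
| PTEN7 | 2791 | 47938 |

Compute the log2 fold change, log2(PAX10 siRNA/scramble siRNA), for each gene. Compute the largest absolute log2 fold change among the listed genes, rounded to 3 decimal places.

4.102

log2(158.9/44.44) = 1.838  (MAPK6)
log2(6444/496.0) = 3.700  (GATA11)
log2(3345/462.4) = 2.855  (PAX2)
log2(4007/932.0) = 2.104  (SERP4)
log2(47938/2791) = 4.102  (PTEN7)
The largest magnitude belongs to PTEN7.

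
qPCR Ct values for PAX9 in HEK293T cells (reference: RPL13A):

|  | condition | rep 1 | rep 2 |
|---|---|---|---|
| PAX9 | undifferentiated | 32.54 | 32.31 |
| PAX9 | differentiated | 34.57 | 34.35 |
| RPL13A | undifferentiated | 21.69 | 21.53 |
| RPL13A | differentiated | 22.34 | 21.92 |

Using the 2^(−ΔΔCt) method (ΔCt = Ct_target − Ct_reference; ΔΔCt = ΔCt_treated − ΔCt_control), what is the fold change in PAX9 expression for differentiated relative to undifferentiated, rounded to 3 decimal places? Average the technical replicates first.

Mean Ct: PAX9 undifferentiated 32.425; PAX9 differentiated 34.460; RPL13A undifferentiated 21.610; RPL13A differentiated 22.130
ΔCt(undifferentiated) = 32.425 − 21.610 = 10.815
ΔCt(differentiated) = 34.460 − 22.130 = 12.330
ΔΔCt = 12.330 − 10.815 = 1.515
Fold change = 2^(−1.515) = 0.3499

0.350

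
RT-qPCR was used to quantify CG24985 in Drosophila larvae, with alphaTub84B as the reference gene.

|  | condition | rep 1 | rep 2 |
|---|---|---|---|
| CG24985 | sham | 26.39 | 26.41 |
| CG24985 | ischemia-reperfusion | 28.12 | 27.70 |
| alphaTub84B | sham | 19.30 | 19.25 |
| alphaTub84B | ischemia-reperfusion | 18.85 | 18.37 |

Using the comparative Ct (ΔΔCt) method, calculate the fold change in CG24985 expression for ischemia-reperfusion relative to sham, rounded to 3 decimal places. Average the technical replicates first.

Mean Ct: CG24985 sham 26.400; CG24985 ischemia-reperfusion 27.910; alphaTub84B sham 19.275; alphaTub84B ischemia-reperfusion 18.610
ΔCt(sham) = 26.400 − 19.275 = 7.125
ΔCt(ischemia-reperfusion) = 27.910 − 18.610 = 9.300
ΔΔCt = 9.300 − 7.125 = 2.175
Fold change = 2^(−2.175) = 0.2214

0.221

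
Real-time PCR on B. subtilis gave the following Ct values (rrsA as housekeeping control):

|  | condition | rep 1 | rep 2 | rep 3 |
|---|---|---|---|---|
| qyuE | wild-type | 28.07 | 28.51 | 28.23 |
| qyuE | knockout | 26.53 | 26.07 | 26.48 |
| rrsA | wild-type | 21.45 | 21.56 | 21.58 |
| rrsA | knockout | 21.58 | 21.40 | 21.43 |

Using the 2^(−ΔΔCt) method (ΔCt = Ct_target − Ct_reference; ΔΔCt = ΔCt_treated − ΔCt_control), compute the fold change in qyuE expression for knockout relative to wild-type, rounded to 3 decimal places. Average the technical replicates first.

3.605

Mean Ct: qyuE wild-type 28.270; qyuE knockout 26.360; rrsA wild-type 21.530; rrsA knockout 21.470
ΔCt(wild-type) = 28.270 − 21.530 = 6.740
ΔCt(knockout) = 26.360 − 21.470 = 4.890
ΔΔCt = 4.890 − 6.740 = -1.850
Fold change = 2^(−(-1.850)) = 2^1.850 = 3.6050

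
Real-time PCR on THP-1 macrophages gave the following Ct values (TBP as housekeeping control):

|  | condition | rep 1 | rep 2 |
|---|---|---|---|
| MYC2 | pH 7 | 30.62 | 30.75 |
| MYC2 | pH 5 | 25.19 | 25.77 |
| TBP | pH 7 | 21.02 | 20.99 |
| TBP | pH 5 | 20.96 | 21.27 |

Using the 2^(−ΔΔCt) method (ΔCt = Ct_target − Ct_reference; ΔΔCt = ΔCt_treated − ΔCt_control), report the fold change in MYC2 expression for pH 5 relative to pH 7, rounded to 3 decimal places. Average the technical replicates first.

39.808

Mean Ct: MYC2 pH 7 30.685; MYC2 pH 5 25.480; TBP pH 7 21.005; TBP pH 5 21.115
ΔCt(pH 7) = 30.685 − 21.005 = 9.680
ΔCt(pH 5) = 25.480 − 21.115 = 4.365
ΔΔCt = 4.365 − 9.680 = -5.315
Fold change = 2^(−(-5.315)) = 2^5.315 = 39.8084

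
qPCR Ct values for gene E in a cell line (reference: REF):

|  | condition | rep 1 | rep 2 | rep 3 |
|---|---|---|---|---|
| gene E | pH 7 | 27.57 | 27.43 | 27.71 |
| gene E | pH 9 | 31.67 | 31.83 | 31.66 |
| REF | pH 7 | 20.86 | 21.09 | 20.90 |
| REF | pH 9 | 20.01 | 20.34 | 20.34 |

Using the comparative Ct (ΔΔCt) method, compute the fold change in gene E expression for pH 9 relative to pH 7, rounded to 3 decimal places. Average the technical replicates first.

0.034

Mean Ct: gene E pH 7 27.570; gene E pH 9 31.720; REF pH 7 20.950; REF pH 9 20.230
ΔCt(pH 7) = 27.570 − 20.950 = 6.620
ΔCt(pH 9) = 31.720 − 20.230 = 11.490
ΔΔCt = 11.490 − 6.620 = 4.870
Fold change = 2^(−4.870) = 0.0342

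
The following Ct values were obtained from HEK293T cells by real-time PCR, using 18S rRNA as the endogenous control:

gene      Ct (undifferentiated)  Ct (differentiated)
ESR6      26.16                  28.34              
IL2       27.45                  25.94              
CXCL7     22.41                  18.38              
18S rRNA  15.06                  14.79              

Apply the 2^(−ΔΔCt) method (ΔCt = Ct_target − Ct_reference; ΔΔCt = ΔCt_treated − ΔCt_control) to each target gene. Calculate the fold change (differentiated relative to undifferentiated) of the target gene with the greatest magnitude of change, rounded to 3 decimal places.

ESR6: ΔΔCt = (28.34−14.79) − (26.16−15.06) = 13.55 − 11.10 = 2.45; fold change = 2^-2.45 = 0.183
IL2: ΔΔCt = (25.94−14.79) − (27.45−15.06) = 11.15 − 12.39 = -1.24; fold change = 2^1.24 = 2.362
CXCL7: ΔΔCt = (18.38−14.79) − (22.41−15.06) = 3.59 − 7.35 = -3.76; fold change = 2^3.76 = 13.548
CXCL7 has the largest |ΔΔCt| = 3.76.

13.548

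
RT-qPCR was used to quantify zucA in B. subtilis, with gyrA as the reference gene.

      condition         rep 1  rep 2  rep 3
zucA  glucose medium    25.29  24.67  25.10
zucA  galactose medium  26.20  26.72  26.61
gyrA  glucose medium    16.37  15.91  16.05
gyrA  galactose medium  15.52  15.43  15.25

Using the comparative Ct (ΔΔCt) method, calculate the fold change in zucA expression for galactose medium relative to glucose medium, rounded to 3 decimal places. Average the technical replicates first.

Mean Ct: zucA glucose medium 25.020; zucA galactose medium 26.510; gyrA glucose medium 16.110; gyrA galactose medium 15.400
ΔCt(glucose medium) = 25.020 − 16.110 = 8.910
ΔCt(galactose medium) = 26.510 − 15.400 = 11.110
ΔΔCt = 11.110 − 8.910 = 2.200
Fold change = 2^(−2.200) = 0.2176

0.218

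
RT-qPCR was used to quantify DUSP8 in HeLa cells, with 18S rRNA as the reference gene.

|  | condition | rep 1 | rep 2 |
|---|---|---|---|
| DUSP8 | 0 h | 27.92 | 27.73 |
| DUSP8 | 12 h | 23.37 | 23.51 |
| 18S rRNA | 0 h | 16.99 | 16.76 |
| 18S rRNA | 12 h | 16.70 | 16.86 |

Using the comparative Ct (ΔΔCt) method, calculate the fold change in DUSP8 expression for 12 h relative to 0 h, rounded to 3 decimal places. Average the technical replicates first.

Mean Ct: DUSP8 0 h 27.825; DUSP8 12 h 23.440; 18S rRNA 0 h 16.875; 18S rRNA 12 h 16.780
ΔCt(0 h) = 27.825 − 16.875 = 10.950
ΔCt(12 h) = 23.440 − 16.780 = 6.660
ΔΔCt = 6.660 − 10.950 = -4.290
Fold change = 2^(−(-4.290)) = 2^4.290 = 19.5622

19.562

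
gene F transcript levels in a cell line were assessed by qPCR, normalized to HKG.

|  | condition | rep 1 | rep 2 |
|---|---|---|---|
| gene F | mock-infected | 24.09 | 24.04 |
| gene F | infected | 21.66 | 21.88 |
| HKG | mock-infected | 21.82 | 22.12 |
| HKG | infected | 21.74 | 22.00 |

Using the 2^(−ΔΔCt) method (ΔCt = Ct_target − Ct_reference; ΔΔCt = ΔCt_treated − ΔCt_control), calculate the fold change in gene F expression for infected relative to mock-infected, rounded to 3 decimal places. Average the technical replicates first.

Mean Ct: gene F mock-infected 24.065; gene F infected 21.770; HKG mock-infected 21.970; HKG infected 21.870
ΔCt(mock-infected) = 24.065 − 21.970 = 2.095
ΔCt(infected) = 21.770 − 21.870 = -0.100
ΔΔCt = -0.100 − 2.095 = -2.195
Fold change = 2^(−(-2.195)) = 2^2.195 = 4.5789

4.579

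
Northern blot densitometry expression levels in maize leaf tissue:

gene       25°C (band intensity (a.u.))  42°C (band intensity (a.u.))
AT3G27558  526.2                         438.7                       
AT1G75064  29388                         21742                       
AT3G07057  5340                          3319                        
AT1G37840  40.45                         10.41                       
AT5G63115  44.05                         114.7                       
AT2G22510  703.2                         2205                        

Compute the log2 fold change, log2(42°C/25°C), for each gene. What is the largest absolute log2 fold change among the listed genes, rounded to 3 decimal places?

1.958

log2(438.7/526.2) = -0.262  (AT3G27558)
log2(21742/29388) = -0.435  (AT1G75064)
log2(3319/5340) = -0.686  (AT3G07057)
log2(10.41/40.45) = -1.958  (AT1G37840)
log2(114.7/44.05) = 1.381  (AT5G63115)
log2(2205/703.2) = 1.649  (AT2G22510)
The largest magnitude belongs to AT1G37840.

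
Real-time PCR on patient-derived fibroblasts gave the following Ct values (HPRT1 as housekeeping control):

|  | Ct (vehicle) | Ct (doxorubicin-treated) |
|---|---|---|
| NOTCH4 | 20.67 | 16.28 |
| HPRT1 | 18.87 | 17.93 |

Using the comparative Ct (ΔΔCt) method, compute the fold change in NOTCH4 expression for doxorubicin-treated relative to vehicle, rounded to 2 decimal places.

ΔCt(vehicle) = 20.670 − 18.870 = 1.800
ΔCt(doxorubicin-treated) = 16.280 − 17.930 = -1.650
ΔΔCt = -1.650 − 1.800 = -3.450
Fold change = 2^(−(-3.450)) = 2^3.450 = 10.928

10.93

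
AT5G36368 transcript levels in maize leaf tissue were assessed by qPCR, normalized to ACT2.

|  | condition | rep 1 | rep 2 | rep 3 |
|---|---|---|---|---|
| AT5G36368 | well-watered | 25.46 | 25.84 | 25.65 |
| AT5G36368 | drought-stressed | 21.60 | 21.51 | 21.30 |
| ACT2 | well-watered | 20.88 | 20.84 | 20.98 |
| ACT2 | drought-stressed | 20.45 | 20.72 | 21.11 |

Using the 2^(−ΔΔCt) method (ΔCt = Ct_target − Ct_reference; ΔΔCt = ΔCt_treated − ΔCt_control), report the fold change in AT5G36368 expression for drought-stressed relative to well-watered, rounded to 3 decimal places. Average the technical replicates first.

Mean Ct: AT5G36368 well-watered 25.650; AT5G36368 drought-stressed 21.470; ACT2 well-watered 20.900; ACT2 drought-stressed 20.760
ΔCt(well-watered) = 25.650 − 20.900 = 4.750
ΔCt(drought-stressed) = 21.470 − 20.760 = 0.710
ΔΔCt = 0.710 − 4.750 = -4.040
Fold change = 2^(−(-4.040)) = 2^4.040 = 16.4498

16.450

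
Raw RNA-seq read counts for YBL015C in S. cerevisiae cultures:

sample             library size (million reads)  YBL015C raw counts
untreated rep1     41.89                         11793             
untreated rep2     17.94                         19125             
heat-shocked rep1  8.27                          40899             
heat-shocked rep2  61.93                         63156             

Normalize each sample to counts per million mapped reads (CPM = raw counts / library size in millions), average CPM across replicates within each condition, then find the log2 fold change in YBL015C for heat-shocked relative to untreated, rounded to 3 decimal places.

2.146

CPM(untreated rep1) = 11793 / 41.89 = 281.5230
CPM(untreated rep2) = 19125 / 17.94 = 1066.0535
CPM(heat-shocked rep1) = 40899 / 8.27 = 4945.4655
CPM(heat-shocked rep2) = 63156 / 61.93 = 1019.7965
mean CPM(untreated) = 673.7883; mean CPM(heat-shocked) = 2982.6310
Fold change = 2982.6310 / 673.7883 = 4.42666
log2(4.42666) = 2.1462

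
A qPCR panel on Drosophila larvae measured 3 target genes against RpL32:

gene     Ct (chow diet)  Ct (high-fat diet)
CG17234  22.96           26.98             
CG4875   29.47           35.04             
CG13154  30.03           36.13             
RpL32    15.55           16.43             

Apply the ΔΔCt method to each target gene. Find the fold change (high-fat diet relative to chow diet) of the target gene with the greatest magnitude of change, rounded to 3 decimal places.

0.027

CG17234: ΔΔCt = (26.98−16.43) − (22.96−15.55) = 10.55 − 7.41 = 3.14; fold change = 2^-3.14 = 0.113
CG4875: ΔΔCt = (35.04−16.43) − (29.47−15.55) = 18.61 − 13.92 = 4.69; fold change = 2^-4.69 = 0.039
CG13154: ΔΔCt = (36.13−16.43) − (30.03−15.55) = 19.70 − 14.48 = 5.22; fold change = 2^-5.22 = 0.027
CG13154 has the largest |ΔΔCt| = 5.22.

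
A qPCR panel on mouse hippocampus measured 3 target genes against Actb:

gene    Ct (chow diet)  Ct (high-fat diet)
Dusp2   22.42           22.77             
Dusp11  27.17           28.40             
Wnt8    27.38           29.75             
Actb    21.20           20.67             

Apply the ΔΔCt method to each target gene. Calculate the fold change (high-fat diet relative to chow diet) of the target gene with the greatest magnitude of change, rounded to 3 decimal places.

Dusp2: ΔΔCt = (22.77−20.67) − (22.42−21.20) = 2.10 − 1.22 = 0.88; fold change = 2^-0.88 = 0.543
Dusp11: ΔΔCt = (28.40−20.67) − (27.17−21.20) = 7.73 − 5.97 = 1.76; fold change = 2^-1.76 = 0.295
Wnt8: ΔΔCt = (29.75−20.67) − (27.38−21.20) = 9.08 − 6.18 = 2.90; fold change = 2^-2.90 = 0.134
Wnt8 has the largest |ΔΔCt| = 2.90.

0.134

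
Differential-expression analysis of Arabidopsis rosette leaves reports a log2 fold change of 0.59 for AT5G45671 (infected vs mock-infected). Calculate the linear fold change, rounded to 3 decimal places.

Fold change = 2^(0.59) = 1.5052

1.505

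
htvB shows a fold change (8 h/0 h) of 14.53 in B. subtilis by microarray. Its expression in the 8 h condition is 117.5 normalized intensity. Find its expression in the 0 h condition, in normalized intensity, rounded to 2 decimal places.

0 h expression = 117.5 / 14.53 = 8.09

8.09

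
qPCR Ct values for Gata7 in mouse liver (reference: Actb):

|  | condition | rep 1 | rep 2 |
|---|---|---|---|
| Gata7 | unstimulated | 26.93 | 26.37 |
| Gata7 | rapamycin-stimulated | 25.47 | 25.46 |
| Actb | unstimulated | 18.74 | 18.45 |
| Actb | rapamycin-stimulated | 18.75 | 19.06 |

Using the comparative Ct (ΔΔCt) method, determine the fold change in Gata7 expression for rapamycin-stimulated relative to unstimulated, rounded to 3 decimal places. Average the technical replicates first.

Mean Ct: Gata7 unstimulated 26.650; Gata7 rapamycin-stimulated 25.465; Actb unstimulated 18.595; Actb rapamycin-stimulated 18.905
ΔCt(unstimulated) = 26.650 − 18.595 = 8.055
ΔCt(rapamycin-stimulated) = 25.465 − 18.905 = 6.560
ΔΔCt = 6.560 − 8.055 = -1.495
Fold change = 2^(−(-1.495)) = 2^1.495 = 2.8186

2.819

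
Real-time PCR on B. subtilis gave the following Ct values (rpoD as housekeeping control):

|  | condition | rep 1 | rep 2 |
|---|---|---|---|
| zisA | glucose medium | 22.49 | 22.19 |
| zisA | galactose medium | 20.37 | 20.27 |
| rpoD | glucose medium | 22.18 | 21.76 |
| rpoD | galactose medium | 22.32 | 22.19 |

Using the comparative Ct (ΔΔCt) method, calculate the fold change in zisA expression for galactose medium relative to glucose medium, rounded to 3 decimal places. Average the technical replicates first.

4.942

Mean Ct: zisA glucose medium 22.340; zisA galactose medium 20.320; rpoD glucose medium 21.970; rpoD galactose medium 22.255
ΔCt(glucose medium) = 22.340 − 21.970 = 0.370
ΔCt(galactose medium) = 20.320 − 22.255 = -1.935
ΔΔCt = -1.935 − 0.370 = -2.305
Fold change = 2^(−(-2.305)) = 2^2.305 = 4.9417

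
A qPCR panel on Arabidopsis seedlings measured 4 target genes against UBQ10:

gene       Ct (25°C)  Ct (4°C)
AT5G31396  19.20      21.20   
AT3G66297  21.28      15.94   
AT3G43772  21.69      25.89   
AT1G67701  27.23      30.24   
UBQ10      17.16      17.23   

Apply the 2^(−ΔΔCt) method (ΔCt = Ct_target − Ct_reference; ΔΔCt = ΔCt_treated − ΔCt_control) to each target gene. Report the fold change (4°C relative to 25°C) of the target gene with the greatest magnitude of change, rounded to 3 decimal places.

AT5G31396: ΔΔCt = (21.20−17.23) − (19.20−17.16) = 3.97 − 2.04 = 1.93; fold change = 2^-1.93 = 0.262
AT3G66297: ΔΔCt = (15.94−17.23) − (21.28−17.16) = -1.29 − 4.12 = -5.41; fold change = 2^5.41 = 42.518
AT3G43772: ΔΔCt = (25.89−17.23) − (21.69−17.16) = 8.66 − 4.53 = 4.13; fold change = 2^-4.13 = 0.057
AT1G67701: ΔΔCt = (30.24−17.23) − (27.23−17.16) = 13.01 − 10.07 = 2.94; fold change = 2^-2.94 = 0.130
AT3G66297 has the largest |ΔΔCt| = 5.41.

42.518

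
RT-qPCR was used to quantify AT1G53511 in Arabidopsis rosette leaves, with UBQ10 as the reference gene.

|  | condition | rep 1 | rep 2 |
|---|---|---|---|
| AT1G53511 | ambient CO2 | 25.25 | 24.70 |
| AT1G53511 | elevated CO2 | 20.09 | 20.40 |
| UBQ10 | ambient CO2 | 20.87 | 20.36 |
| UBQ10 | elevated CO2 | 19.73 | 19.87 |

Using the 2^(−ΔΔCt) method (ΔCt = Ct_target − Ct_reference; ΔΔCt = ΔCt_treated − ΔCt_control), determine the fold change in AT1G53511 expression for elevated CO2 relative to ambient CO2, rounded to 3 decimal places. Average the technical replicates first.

15.085

Mean Ct: AT1G53511 ambient CO2 24.975; AT1G53511 elevated CO2 20.245; UBQ10 ambient CO2 20.615; UBQ10 elevated CO2 19.800
ΔCt(ambient CO2) = 24.975 − 20.615 = 4.360
ΔCt(elevated CO2) = 20.245 − 19.800 = 0.445
ΔΔCt = 0.445 − 4.360 = -3.915
Fold change = 2^(−(-3.915)) = 2^3.915 = 15.0846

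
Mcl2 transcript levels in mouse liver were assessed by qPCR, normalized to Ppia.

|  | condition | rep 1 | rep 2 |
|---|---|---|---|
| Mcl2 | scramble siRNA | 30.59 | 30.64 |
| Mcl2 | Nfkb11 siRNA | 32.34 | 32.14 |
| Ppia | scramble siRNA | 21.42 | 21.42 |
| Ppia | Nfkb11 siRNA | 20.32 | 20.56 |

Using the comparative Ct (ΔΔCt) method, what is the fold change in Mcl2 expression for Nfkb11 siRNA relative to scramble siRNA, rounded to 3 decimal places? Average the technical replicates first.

Mean Ct: Mcl2 scramble siRNA 30.615; Mcl2 Nfkb11 siRNA 32.240; Ppia scramble siRNA 21.420; Ppia Nfkb11 siRNA 20.440
ΔCt(scramble siRNA) = 30.615 − 21.420 = 9.195
ΔCt(Nfkb11 siRNA) = 32.240 − 20.440 = 11.800
ΔΔCt = 11.800 − 9.195 = 2.605
Fold change = 2^(−2.605) = 0.1644

0.164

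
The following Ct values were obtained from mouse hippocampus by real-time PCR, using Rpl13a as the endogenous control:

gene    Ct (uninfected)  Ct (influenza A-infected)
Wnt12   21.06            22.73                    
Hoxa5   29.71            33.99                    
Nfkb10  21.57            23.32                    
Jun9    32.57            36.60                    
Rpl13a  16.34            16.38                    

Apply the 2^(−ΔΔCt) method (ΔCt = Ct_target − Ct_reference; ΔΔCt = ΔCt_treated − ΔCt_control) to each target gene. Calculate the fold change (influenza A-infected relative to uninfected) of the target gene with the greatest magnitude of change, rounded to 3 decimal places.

0.053

Wnt12: ΔΔCt = (22.73−16.38) − (21.06−16.34) = 6.35 − 4.72 = 1.63; fold change = 2^-1.63 = 0.323
Hoxa5: ΔΔCt = (33.99−16.38) − (29.71−16.34) = 17.61 − 13.37 = 4.24; fold change = 2^-4.24 = 0.053
Nfkb10: ΔΔCt = (23.32−16.38) − (21.57−16.34) = 6.94 − 5.23 = 1.71; fold change = 2^-1.71 = 0.306
Jun9: ΔΔCt = (36.60−16.38) − (32.57−16.34) = 20.22 − 16.23 = 3.99; fold change = 2^-3.99 = 0.063
Hoxa5 has the largest |ΔΔCt| = 4.24.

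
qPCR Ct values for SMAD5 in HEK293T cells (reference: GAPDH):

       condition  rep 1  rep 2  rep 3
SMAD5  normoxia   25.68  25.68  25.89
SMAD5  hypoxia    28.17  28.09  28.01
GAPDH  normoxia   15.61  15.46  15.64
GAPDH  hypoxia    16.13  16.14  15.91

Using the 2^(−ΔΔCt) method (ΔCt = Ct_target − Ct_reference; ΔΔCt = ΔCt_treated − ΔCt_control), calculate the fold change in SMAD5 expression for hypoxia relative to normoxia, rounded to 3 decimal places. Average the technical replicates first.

Mean Ct: SMAD5 normoxia 25.750; SMAD5 hypoxia 28.090; GAPDH normoxia 15.570; GAPDH hypoxia 16.060
ΔCt(normoxia) = 25.750 − 15.570 = 10.180
ΔCt(hypoxia) = 28.090 − 16.060 = 12.030
ΔΔCt = 12.030 − 10.180 = 1.850
Fold change = 2^(−1.850) = 0.2774

0.277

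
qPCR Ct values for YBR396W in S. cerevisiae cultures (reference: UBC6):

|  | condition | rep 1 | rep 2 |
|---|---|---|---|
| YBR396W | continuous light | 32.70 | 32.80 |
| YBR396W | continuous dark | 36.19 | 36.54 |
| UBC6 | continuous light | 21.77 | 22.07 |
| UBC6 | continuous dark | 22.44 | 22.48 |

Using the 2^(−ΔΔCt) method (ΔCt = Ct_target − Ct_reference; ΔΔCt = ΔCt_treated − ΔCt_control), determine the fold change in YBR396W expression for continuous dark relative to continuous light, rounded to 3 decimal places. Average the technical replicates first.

0.119

Mean Ct: YBR396W continuous light 32.750; YBR396W continuous dark 36.365; UBC6 continuous light 21.920; UBC6 continuous dark 22.460
ΔCt(continuous light) = 32.750 − 21.920 = 10.830
ΔCt(continuous dark) = 36.365 − 22.460 = 13.905
ΔΔCt = 13.905 − 10.830 = 3.075
Fold change = 2^(−3.075) = 0.1187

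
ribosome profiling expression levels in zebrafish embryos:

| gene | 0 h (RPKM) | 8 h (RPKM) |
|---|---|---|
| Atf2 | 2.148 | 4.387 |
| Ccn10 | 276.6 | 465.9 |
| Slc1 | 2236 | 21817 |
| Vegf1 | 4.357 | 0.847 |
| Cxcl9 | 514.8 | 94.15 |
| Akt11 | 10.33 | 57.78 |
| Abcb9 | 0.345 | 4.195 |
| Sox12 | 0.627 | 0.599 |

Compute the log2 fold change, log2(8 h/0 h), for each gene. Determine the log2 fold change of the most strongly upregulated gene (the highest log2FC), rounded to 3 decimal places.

log2(4.387/2.148) = 1.030  (Atf2)
log2(465.9/276.6) = 0.752  (Ccn10)
log2(21817/2236) = 3.286  (Slc1)
log2(0.847/4.357) = -2.363  (Vegf1)
log2(94.15/514.8) = -2.451  (Cxcl9)
log2(57.78/10.33) = 2.484  (Akt11)
log2(4.195/0.345) = 3.604  (Abcb9)
log2(0.599/0.627) = -0.066  (Sox12)
Abcb9 is most strongly upregulated.

3.604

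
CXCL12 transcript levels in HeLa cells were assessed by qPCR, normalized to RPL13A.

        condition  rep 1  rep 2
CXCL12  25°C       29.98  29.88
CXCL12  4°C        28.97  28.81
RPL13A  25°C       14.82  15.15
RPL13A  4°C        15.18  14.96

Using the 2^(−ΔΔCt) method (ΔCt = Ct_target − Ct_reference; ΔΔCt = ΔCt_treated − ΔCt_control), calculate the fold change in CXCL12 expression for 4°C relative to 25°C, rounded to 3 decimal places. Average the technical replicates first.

2.181

Mean Ct: CXCL12 25°C 29.930; CXCL12 4°C 28.890; RPL13A 25°C 14.985; RPL13A 4°C 15.070
ΔCt(25°C) = 29.930 − 14.985 = 14.945
ΔCt(4°C) = 28.890 − 15.070 = 13.820
ΔΔCt = 13.820 − 14.945 = -1.125
Fold change = 2^(−(-1.125)) = 2^1.125 = 2.1810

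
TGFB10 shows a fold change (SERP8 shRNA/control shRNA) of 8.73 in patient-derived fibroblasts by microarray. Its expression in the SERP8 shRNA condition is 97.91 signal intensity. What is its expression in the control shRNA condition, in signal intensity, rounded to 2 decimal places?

control shRNA expression = 97.91 / 8.73 = 11.22

11.22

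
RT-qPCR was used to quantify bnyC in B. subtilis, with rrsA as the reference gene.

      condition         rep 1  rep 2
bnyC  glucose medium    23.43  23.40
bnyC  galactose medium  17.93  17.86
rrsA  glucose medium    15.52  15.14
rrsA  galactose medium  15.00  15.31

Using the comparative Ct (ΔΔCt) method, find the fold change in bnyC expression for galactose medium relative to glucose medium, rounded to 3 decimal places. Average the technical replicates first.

Mean Ct: bnyC glucose medium 23.415; bnyC galactose medium 17.895; rrsA glucose medium 15.330; rrsA galactose medium 15.155
ΔCt(glucose medium) = 23.415 − 15.330 = 8.085
ΔCt(galactose medium) = 17.895 − 15.155 = 2.740
ΔΔCt = 2.740 − 8.085 = -5.345
Fold change = 2^(−(-5.345)) = 2^5.345 = 40.6448

40.645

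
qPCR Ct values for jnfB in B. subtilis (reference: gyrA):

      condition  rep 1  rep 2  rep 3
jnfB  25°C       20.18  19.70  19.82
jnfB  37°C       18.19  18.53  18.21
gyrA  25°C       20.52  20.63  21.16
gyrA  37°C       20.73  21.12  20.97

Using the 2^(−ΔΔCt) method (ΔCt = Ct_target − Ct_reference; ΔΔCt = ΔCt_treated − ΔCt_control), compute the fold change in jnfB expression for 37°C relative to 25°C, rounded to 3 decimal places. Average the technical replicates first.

Mean Ct: jnfB 25°C 19.900; jnfB 37°C 18.310; gyrA 25°C 20.770; gyrA 37°C 20.940
ΔCt(25°C) = 19.900 − 20.770 = -0.870
ΔCt(37°C) = 18.310 − 20.940 = -2.630
ΔΔCt = -2.630 − (-0.870) = -1.760
Fold change = 2^(−(-1.760)) = 2^1.760 = 3.3870

3.387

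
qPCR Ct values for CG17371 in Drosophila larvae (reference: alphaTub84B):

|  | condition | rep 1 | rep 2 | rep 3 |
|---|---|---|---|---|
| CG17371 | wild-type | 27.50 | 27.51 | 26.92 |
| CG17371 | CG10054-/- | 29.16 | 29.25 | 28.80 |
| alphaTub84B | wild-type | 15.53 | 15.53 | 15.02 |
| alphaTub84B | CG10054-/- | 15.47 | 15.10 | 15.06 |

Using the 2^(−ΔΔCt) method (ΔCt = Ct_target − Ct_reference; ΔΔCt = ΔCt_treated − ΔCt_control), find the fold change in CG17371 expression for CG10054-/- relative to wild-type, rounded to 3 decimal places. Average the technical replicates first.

0.266

Mean Ct: CG17371 wild-type 27.310; CG17371 CG10054-/- 29.070; alphaTub84B wild-type 15.360; alphaTub84B CG10054-/- 15.210
ΔCt(wild-type) = 27.310 − 15.360 = 11.950
ΔCt(CG10054-/-) = 29.070 − 15.210 = 13.860
ΔΔCt = 13.860 − 11.950 = 1.910
Fold change = 2^(−1.910) = 0.2661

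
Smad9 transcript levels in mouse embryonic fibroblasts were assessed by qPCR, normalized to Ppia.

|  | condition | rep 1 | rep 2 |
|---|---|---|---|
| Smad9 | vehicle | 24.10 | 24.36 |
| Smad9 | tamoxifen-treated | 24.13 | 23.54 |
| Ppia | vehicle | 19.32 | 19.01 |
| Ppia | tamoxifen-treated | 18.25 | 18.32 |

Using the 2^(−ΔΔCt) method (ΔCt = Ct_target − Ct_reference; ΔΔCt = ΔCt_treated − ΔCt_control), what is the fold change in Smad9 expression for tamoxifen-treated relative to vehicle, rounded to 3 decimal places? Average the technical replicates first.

0.714

Mean Ct: Smad9 vehicle 24.230; Smad9 tamoxifen-treated 23.835; Ppia vehicle 19.165; Ppia tamoxifen-treated 18.285
ΔCt(vehicle) = 24.230 − 19.165 = 5.065
ΔCt(tamoxifen-treated) = 23.835 − 18.285 = 5.550
ΔΔCt = 5.550 − 5.065 = 0.485
Fold change = 2^(−0.485) = 0.7145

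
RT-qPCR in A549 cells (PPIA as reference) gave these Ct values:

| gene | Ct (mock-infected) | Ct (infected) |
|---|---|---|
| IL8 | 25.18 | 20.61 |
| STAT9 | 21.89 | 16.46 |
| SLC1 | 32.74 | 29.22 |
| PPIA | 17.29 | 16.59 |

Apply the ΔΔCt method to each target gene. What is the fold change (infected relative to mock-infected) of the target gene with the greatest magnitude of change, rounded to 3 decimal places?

26.538

IL8: ΔΔCt = (20.61−16.59) − (25.18−17.29) = 4.02 − 7.89 = -3.87; fold change = 2^3.87 = 14.621
STAT9: ΔΔCt = (16.46−16.59) − (21.89−17.29) = -0.13 − 4.60 = -4.73; fold change = 2^4.73 = 26.538
SLC1: ΔΔCt = (29.22−16.59) − (32.74−17.29) = 12.63 − 15.45 = -2.82; fold change = 2^2.82 = 7.062
STAT9 has the largest |ΔΔCt| = 4.73.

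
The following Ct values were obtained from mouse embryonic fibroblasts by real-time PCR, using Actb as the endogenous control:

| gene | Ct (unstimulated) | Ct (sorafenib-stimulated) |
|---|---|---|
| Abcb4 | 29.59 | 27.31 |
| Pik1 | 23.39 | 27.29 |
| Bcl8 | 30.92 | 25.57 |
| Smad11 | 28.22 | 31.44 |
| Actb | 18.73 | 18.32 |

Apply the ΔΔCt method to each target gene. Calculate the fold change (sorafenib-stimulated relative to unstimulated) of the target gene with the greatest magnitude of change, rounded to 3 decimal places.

Abcb4: ΔΔCt = (27.31−18.32) − (29.59−18.73) = 8.99 − 10.86 = -1.87; fold change = 2^1.87 = 3.655
Pik1: ΔΔCt = (27.29−18.32) − (23.39−18.73) = 8.97 − 4.66 = 4.31; fold change = 2^-4.31 = 0.050
Bcl8: ΔΔCt = (25.57−18.32) − (30.92−18.73) = 7.25 − 12.19 = -4.94; fold change = 2^4.94 = 30.696
Smad11: ΔΔCt = (31.44−18.32) − (28.22−18.73) = 13.12 − 9.49 = 3.63; fold change = 2^-3.63 = 0.081
Bcl8 has the largest |ΔΔCt| = 4.94.

30.696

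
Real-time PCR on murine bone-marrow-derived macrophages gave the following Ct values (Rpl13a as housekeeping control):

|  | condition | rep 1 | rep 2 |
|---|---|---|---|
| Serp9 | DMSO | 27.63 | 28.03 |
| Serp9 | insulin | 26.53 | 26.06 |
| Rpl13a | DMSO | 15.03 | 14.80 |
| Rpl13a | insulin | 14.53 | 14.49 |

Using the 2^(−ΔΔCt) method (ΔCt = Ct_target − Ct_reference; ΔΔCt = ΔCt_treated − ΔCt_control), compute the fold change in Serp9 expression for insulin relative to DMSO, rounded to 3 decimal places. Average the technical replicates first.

2.189

Mean Ct: Serp9 DMSO 27.830; Serp9 insulin 26.295; Rpl13a DMSO 14.915; Rpl13a insulin 14.510
ΔCt(DMSO) = 27.830 − 14.915 = 12.915
ΔCt(insulin) = 26.295 − 14.510 = 11.785
ΔΔCt = 11.785 − 12.915 = -1.130
Fold change = 2^(−(-1.130)) = 2^1.130 = 2.1886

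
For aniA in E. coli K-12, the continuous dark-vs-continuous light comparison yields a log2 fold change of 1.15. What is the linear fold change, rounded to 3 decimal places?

2.219

Fold change = 2^(1.15) = 2.2191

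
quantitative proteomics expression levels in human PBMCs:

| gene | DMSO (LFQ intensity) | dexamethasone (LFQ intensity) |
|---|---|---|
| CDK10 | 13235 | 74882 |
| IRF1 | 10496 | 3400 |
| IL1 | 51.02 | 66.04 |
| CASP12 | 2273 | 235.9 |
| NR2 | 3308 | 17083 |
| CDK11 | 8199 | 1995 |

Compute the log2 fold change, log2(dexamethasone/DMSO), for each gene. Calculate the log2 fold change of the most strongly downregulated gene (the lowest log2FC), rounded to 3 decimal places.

-3.268

log2(74882/13235) = 2.500  (CDK10)
log2(3400/10496) = -1.626  (IRF1)
log2(66.04/51.02) = 0.372  (IL1)
log2(235.9/2273) = -3.268  (CASP12)
log2(17083/3308) = 2.369  (NR2)
log2(1995/8199) = -2.039  (CDK11)
CASP12 is most strongly downregulated.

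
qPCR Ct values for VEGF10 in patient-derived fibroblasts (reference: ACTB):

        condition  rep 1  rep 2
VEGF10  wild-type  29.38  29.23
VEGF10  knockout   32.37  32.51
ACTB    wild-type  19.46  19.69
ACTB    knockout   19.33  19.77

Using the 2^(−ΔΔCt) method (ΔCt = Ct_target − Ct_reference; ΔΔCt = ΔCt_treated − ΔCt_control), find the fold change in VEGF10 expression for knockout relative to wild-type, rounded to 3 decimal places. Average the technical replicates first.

Mean Ct: VEGF10 wild-type 29.305; VEGF10 knockout 32.440; ACTB wild-type 19.575; ACTB knockout 19.550
ΔCt(wild-type) = 29.305 − 19.575 = 9.730
ΔCt(knockout) = 32.440 − 19.550 = 12.890
ΔΔCt = 12.890 − 9.730 = 3.160
Fold change = 2^(−3.160) = 0.1119

0.112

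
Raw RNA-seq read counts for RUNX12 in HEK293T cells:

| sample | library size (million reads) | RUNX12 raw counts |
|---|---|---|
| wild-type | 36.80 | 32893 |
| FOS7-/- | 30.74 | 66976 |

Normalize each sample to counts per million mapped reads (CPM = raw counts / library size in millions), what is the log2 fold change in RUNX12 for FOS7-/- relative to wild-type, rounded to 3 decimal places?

CPM(wild-type) = 32893 / 36.80 = 893.8315
CPM(FOS7-/-) = 66976 / 30.74 = 2178.7899
Fold change = 2178.7899 / 893.8315 = 2.43758
log2(2.43758) = 1.2855

1.285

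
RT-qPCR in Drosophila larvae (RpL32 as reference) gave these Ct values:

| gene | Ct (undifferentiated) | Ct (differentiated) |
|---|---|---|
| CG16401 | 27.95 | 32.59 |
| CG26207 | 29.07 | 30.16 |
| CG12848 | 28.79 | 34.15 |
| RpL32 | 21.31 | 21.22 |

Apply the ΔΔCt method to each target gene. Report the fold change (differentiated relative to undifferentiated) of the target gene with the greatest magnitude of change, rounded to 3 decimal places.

CG16401: ΔΔCt = (32.59−21.22) − (27.95−21.31) = 11.37 − 6.64 = 4.73; fold change = 2^-4.73 = 0.038
CG26207: ΔΔCt = (30.16−21.22) − (29.07−21.31) = 8.94 − 7.76 = 1.18; fold change = 2^-1.18 = 0.441
CG12848: ΔΔCt = (34.15−21.22) − (28.79−21.31) = 12.93 − 7.48 = 5.45; fold change = 2^-5.45 = 0.023
CG12848 has the largest |ΔΔCt| = 5.45.

0.023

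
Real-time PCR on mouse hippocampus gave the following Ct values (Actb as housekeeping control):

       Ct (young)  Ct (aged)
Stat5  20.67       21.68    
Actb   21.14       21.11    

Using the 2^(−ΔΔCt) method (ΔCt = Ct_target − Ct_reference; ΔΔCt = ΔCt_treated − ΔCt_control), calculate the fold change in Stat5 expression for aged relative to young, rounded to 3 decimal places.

ΔCt(young) = 20.670 − 21.140 = -0.470
ΔCt(aged) = 21.680 − 21.110 = 0.570
ΔΔCt = 0.570 − (-0.470) = 1.040
Fold change = 2^(−1.040) = 0.4863

0.486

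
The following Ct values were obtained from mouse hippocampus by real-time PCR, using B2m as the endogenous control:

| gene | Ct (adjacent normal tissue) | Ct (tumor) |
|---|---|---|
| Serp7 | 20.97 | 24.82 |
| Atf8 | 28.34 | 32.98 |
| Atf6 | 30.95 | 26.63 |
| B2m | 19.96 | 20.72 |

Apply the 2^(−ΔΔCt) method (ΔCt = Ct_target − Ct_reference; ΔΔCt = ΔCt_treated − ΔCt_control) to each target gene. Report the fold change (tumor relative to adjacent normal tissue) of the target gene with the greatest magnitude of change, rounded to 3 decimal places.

Serp7: ΔΔCt = (24.82−20.72) − (20.97−19.96) = 4.10 − 1.01 = 3.09; fold change = 2^-3.09 = 0.117
Atf8: ΔΔCt = (32.98−20.72) − (28.34−19.96) = 12.26 − 8.38 = 3.88; fold change = 2^-3.88 = 0.068
Atf6: ΔΔCt = (26.63−20.72) − (30.95−19.96) = 5.91 − 10.99 = -5.08; fold change = 2^5.08 = 33.825
Atf6 has the largest |ΔΔCt| = 5.08.

33.825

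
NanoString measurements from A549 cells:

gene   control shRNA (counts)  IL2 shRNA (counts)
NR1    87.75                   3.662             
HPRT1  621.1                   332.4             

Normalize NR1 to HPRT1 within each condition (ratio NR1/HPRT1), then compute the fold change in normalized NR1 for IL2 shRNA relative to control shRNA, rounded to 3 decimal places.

NR1/HPRT1 (control shRNA) = 87.75 / 621.1 = 0.14128
NR1/HPRT1 (IL2 shRNA) = 3.662 / 332.4 = 0.011017
Fold change = 0.011017 / 0.14128 = 0.0780

0.078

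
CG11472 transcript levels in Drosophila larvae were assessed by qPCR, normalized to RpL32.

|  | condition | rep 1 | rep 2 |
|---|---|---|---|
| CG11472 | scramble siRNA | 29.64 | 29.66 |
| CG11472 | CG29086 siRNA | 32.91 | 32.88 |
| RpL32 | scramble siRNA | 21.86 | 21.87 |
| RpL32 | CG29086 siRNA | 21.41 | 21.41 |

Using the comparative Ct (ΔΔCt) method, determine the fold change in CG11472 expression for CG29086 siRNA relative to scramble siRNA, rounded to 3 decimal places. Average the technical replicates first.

0.077

Mean Ct: CG11472 scramble siRNA 29.650; CG11472 CG29086 siRNA 32.895; RpL32 scramble siRNA 21.865; RpL32 CG29086 siRNA 21.410
ΔCt(scramble siRNA) = 29.650 − 21.865 = 7.785
ΔCt(CG29086 siRNA) = 32.895 − 21.410 = 11.485
ΔΔCt = 11.485 − 7.785 = 3.700
Fold change = 2^(−3.700) = 0.0769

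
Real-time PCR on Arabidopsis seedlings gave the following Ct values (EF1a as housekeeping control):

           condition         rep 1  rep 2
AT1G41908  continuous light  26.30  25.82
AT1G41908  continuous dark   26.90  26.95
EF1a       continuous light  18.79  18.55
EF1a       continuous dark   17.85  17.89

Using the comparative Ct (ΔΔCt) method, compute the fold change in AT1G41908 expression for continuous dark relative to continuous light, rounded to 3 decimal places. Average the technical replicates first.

Mean Ct: AT1G41908 continuous light 26.060; AT1G41908 continuous dark 26.925; EF1a continuous light 18.670; EF1a continuous dark 17.870
ΔCt(continuous light) = 26.060 − 18.670 = 7.390
ΔCt(continuous dark) = 26.925 − 17.870 = 9.055
ΔΔCt = 9.055 − 7.390 = 1.665
Fold change = 2^(−1.665) = 0.3153

0.315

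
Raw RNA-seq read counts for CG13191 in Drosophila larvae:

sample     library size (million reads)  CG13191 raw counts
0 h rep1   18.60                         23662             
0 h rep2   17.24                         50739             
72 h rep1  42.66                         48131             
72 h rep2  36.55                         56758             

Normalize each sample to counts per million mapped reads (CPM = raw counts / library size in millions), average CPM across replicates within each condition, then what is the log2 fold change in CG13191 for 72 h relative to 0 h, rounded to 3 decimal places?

-0.653

CPM(0 h rep1) = 23662 / 18.60 = 1272.1505
CPM(0 h rep2) = 50739 / 17.24 = 2943.0974
CPM(72 h rep1) = 48131 / 42.66 = 1128.2466
CPM(72 h rep2) = 56758 / 36.55 = 1552.8865
mean CPM(0 h) = 2107.6240; mean CPM(72 h) = 1340.5665
Fold change = 1340.5665 / 2107.6240 = 0.63606
log2(0.63606) = -0.6528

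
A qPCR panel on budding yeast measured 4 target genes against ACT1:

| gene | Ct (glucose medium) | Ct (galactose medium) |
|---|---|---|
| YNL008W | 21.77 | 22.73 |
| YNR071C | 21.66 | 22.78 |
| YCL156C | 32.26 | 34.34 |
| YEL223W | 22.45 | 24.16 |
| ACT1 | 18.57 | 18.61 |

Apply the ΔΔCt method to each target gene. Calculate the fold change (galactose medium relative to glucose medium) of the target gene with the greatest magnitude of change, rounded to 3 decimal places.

0.243

YNL008W: ΔΔCt = (22.73−18.61) − (21.77−18.57) = 4.12 − 3.20 = 0.92; fold change = 2^-0.92 = 0.529
YNR071C: ΔΔCt = (22.78−18.61) − (21.66−18.57) = 4.17 − 3.09 = 1.08; fold change = 2^-1.08 = 0.473
YCL156C: ΔΔCt = (34.34−18.61) − (32.26−18.57) = 15.73 − 13.69 = 2.04; fold change = 2^-2.04 = 0.243
YEL223W: ΔΔCt = (24.16−18.61) − (22.45−18.57) = 5.55 − 3.88 = 1.67; fold change = 2^-1.67 = 0.314
YCL156C has the largest |ΔΔCt| = 2.04.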